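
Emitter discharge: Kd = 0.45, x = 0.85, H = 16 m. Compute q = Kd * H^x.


q = Kd * H^x = 0.45 * 16^0.85 = 0.45 * 10.556063

4.7502 L/h


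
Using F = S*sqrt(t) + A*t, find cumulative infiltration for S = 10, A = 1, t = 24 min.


F = S*sqrt(t) + A*t
F = 10*sqrt(24) + 1*24
F = 10*4.898979 + 24

72.9898 mm


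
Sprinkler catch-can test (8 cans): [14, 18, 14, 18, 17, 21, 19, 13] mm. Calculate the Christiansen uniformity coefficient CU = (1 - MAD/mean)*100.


mean = 16.750000 mm
MAD = 2.312500 mm
CU = (1 - 2.312500/16.750000)*100

86.1940 %


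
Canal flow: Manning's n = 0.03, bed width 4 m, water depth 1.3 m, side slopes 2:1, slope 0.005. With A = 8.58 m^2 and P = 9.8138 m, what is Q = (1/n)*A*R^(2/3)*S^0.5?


R = A/P = 8.58/9.8138 = 0.874279
Q = (1/0.03) * 8.58 * 0.874279^(2/3) * 0.005^0.5

18.4906 m^3/s


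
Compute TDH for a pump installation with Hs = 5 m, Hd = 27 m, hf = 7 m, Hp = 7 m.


TDH = Hs + Hd + hf + Hp = 5 + 27 + 7 + 7 = 46

46 m


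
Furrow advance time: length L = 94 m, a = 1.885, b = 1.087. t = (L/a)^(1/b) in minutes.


t = (L/a)^(1/b)
t = (94/1.885)^(1/1.087)
t = 49.867374^(1/1.087)

36.4694 min


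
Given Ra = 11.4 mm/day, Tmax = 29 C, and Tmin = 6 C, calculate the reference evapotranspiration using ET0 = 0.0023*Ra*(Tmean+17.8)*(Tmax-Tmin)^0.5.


Tmean = (Tmax + Tmin)/2 = (29 + 6)/2 = 17.5
ET0 = 0.0023 * 11.4 * (17.5 + 17.8) * sqrt(29 - 6)
ET0 = 0.0023 * 11.4 * 35.3 * 4.795832

4.4389 mm/day


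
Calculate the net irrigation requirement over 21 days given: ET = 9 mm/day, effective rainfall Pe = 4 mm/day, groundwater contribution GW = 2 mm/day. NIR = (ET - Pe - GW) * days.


Daily deficit = ET - Pe - GW = 9 - 4 - 2 = 3 mm/day
NIR = 3 * 21 = 63 mm

63.0000 mm


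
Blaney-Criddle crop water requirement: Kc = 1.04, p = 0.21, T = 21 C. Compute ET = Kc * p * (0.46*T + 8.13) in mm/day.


ET = Kc * p * (0.46*T + 8.13)
ET = 1.04 * 0.21 * (0.46*21 + 8.13)
ET = 1.04 * 0.21 * 17.7900

3.8853 mm/day


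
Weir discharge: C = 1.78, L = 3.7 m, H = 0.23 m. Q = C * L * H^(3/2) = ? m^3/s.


Q = C * L * H^(3/2) = 1.78 * 3.7 * 0.23^1.5 = 1.78 * 3.7 * 0.110304

0.7265 m^3/s


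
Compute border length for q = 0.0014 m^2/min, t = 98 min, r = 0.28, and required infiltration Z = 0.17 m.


L = q*t/((1+r)*Z)
L = 0.0014*98/((1+0.28)*0.17)
L = 0.1372/0.2176

0.6305 m


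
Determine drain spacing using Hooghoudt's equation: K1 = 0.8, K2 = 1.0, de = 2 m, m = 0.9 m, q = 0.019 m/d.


S^2 = 8*K2*de*m/q + 4*K1*m^2/q
S^2 = 8*1.0*2*0.9/0.019 + 4*0.8*0.9^2/0.019
S = sqrt(894.3158)

29.9051 m


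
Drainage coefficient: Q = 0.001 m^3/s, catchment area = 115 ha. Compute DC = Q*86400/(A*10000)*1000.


DC = Q * 86400 / (A * 10000) * 1000
DC = 0.001 * 86400 / (115 * 10000) * 1000
DC = 86400.0000 / 1150000

0.0751 mm/day


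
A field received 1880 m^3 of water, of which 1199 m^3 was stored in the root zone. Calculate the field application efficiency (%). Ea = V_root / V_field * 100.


Ea = V_root / V_field * 100 = 1199 / 1880 * 100 = 63.7766%

63.7766 %


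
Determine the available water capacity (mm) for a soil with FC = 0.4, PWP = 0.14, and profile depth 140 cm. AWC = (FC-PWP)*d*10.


AWC = (FC - PWP) * d * 10
AWC = (0.4 - 0.14) * 140 * 10
AWC = 0.2600 * 140 * 10

364.0000 mm


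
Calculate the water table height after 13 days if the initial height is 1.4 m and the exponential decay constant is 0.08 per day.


m = m0 * exp(-k*t)
m = 1.4 * exp(-0.08 * 13)
m = 1.4 * exp(-1.0400)

0.4948 m


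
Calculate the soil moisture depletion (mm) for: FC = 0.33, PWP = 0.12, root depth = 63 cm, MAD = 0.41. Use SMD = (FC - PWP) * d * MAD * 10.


SMD = (FC - PWP) * d * MAD * 10
SMD = (0.33 - 0.12) * 63 * 0.41 * 10
SMD = 0.2100 * 63 * 0.41 * 10

54.2430 mm


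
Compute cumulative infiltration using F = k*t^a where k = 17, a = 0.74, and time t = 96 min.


F = k * t^a = 17 * 96^0.74
F = 17 * 29.300883

498.1150 mm


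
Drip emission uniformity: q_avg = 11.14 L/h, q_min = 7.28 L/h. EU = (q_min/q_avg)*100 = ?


EU = (q_min/q_avg)*100 = (7.28/11.14)*100 = 65.3501%

65.3501 %


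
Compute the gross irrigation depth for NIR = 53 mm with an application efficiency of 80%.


Ea = 80% = 0.8
GID = NIR / Ea = 53 / 0.8 = 66.2500 mm

66.2500 mm


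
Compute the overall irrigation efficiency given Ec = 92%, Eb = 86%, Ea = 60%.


Ec = 0.92, Eb = 0.86, Ea = 0.6
E = 0.92 * 0.86 * 0.6 * 100 = 47.4720%

47.4720 %


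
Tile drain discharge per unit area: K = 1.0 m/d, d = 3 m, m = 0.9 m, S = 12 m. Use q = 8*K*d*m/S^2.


q = 8*K*d*m/S^2
q = 8*1.0*3*0.9/12^2
q = 21.6000 / 144

0.1500 m/d


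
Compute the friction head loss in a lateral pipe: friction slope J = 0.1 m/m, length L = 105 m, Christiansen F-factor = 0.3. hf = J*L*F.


hf = J * L * F = 0.1 * 105 * 0.3 = 3.1500 m

3.1500 m


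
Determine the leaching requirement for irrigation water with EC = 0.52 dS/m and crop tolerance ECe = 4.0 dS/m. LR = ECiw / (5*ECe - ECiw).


LR = ECiw / (5*ECe - ECiw)
LR = 0.52 / (5*4.0 - 0.52)
LR = 0.52 / 19.4800

0.0267


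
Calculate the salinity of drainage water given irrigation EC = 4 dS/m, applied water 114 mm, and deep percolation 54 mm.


EC_dw = EC_iw * D_iw / D_dw
EC_dw = 4 * 114 / 54
EC_dw = 456 / 54

8.4444 dS/m


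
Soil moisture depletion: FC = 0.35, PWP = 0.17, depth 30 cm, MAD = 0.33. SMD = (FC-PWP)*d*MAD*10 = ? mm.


SMD = (FC - PWP) * d * MAD * 10
SMD = (0.35 - 0.17) * 30 * 0.33 * 10
SMD = 0.1800 * 30 * 0.33 * 10

17.8200 mm


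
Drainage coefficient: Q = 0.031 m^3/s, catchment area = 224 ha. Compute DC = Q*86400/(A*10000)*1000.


DC = Q * 86400 / (A * 10000) * 1000
DC = 0.031 * 86400 / (224 * 10000) * 1000
DC = 2678400.0000 / 2240000

1.1957 mm/day


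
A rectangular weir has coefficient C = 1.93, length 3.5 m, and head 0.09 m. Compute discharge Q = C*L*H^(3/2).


Q = C * L * H^(3/2) = 1.93 * 3.5 * 0.09^1.5 = 1.93 * 3.5 * 0.027000

0.1824 m^3/s


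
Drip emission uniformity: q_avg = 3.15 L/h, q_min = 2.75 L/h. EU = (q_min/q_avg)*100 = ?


EU = (q_min/q_avg)*100 = (2.75/3.15)*100 = 87.3016%

87.3016 %


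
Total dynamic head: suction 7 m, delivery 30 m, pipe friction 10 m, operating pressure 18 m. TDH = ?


TDH = Hs + Hd + hf + Hp = 7 + 30 + 10 + 18 = 65

65 m


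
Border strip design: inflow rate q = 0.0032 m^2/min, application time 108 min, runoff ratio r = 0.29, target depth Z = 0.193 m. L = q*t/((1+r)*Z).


L = q*t/((1+r)*Z)
L = 0.0032*108/((1+0.29)*0.193)
L = 0.3456/0.24897

1.3881 m


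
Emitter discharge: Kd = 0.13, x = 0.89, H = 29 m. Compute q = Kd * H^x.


q = Kd * H^x = 0.13 * 29^0.89 = 0.13 * 20.023234

2.6030 L/h


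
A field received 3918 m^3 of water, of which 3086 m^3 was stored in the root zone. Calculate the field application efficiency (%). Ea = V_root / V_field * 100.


Ea = V_root / V_field * 100 = 3086 / 3918 * 100 = 78.7647%

78.7647 %


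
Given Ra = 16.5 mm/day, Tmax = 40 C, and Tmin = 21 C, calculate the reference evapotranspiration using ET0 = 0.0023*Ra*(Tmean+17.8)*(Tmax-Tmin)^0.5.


Tmean = (Tmax + Tmin)/2 = (40 + 21)/2 = 30.5
ET0 = 0.0023 * 16.5 * (30.5 + 17.8) * sqrt(40 - 21)
ET0 = 0.0023 * 16.5 * 48.3 * 4.358899

7.9898 mm/day


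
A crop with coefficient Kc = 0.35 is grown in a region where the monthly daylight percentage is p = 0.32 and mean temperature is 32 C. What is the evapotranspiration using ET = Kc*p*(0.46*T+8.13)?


ET = Kc * p * (0.46*T + 8.13)
ET = 0.35 * 0.32 * (0.46*32 + 8.13)
ET = 0.35 * 0.32 * 22.8500

2.5592 mm/day


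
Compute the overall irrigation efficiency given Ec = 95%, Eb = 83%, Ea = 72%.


Ec = 0.95, Eb = 0.83, Ea = 0.72
E = 0.95 * 0.83 * 0.72 * 100 = 56.7720%

56.7720 %


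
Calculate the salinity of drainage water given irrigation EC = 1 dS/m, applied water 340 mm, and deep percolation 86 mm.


EC_dw = EC_iw * D_iw / D_dw
EC_dw = 1 * 340 / 86
EC_dw = 340 / 86

3.9535 dS/m


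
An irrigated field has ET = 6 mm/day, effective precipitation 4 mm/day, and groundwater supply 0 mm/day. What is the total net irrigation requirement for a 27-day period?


Daily deficit = ET - Pe - GW = 6 - 4 - 0 = 2 mm/day
NIR = 2 * 27 = 54 mm

54.0000 mm


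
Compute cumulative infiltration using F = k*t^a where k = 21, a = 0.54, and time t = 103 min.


F = k * t^a = 21 * 103^0.54
F = 21 * 12.216087

256.5378 mm


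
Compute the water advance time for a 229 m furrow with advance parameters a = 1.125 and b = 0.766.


t = (L/a)^(1/b)
t = (229/1.125)^(1/0.766)
t = 203.555556^(1/0.766)

1032.6340 min


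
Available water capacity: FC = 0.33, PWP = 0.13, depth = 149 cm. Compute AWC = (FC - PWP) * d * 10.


AWC = (FC - PWP) * d * 10
AWC = (0.33 - 0.13) * 149 * 10
AWC = 0.2000 * 149 * 10

298.0000 mm


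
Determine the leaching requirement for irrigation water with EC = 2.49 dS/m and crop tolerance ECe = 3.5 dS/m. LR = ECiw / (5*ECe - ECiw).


LR = ECiw / (5*ECe - ECiw)
LR = 2.49 / (5*3.5 - 2.49)
LR = 2.49 / 15.0100

0.1659


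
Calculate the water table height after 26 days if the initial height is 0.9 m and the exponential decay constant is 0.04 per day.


m = m0 * exp(-k*t)
m = 0.9 * exp(-0.04 * 26)
m = 0.9 * exp(-1.0400)

0.3181 m


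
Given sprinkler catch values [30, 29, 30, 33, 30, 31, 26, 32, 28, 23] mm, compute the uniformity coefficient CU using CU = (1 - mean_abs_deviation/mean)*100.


mean = 29.200000 mm
MAD = 2.160000 mm
CU = (1 - 2.160000/29.200000)*100

92.6027 %


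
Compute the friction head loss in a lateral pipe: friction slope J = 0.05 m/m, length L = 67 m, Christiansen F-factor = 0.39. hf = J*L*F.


hf = J * L * F = 0.05 * 67 * 0.39 = 1.3065 m

1.3065 m


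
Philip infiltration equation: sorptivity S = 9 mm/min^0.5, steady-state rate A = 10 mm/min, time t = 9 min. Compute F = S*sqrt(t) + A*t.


F = S*sqrt(t) + A*t
F = 9*sqrt(9) + 10*9
F = 9*3.000000 + 90

117.0000 mm


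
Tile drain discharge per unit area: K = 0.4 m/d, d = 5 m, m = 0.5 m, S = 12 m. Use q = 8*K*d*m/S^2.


q = 8*K*d*m/S^2
q = 8*0.4*5*0.5/12^2
q = 8.0000 / 144

0.0556 m/d


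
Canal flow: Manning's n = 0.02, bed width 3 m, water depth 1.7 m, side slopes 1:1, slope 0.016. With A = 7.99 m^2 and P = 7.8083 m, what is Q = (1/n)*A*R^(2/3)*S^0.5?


R = A/P = 7.99/7.8083 = 1.023270
Q = (1/0.02) * 7.99 * 1.023270^(2/3) * 0.016^0.5

51.3141 m^3/s


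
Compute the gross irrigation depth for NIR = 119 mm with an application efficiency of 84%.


Ea = 84% = 0.84
GID = NIR / Ea = 119 / 0.84 = 141.6667 mm

141.6667 mm


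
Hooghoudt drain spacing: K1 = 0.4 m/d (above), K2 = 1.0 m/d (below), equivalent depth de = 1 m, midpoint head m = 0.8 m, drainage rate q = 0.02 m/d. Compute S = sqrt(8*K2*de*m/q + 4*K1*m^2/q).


S^2 = 8*K2*de*m/q + 4*K1*m^2/q
S^2 = 8*1.0*1*0.8/0.02 + 4*0.4*0.8^2/0.02
S = sqrt(371.2000)

19.2666 m


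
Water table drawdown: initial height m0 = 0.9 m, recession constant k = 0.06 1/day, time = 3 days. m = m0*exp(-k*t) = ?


m = m0 * exp(-k*t)
m = 0.9 * exp(-0.06 * 3)
m = 0.9 * exp(-0.1800)

0.7517 m


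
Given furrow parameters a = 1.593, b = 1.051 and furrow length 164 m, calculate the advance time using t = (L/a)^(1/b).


t = (L/a)^(1/b)
t = (164/1.593)^(1/1.051)
t = 102.950408^(1/1.051)

82.2176 min


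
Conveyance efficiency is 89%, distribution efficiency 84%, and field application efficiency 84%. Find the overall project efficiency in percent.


Ec = 0.89, Eb = 0.84, Ea = 0.84
E = 0.89 * 0.84 * 0.84 * 100 = 62.7984%

62.7984 %


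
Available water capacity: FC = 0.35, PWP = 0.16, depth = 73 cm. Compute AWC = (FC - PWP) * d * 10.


AWC = (FC - PWP) * d * 10
AWC = (0.35 - 0.16) * 73 * 10
AWC = 0.1900 * 73 * 10

138.7000 mm


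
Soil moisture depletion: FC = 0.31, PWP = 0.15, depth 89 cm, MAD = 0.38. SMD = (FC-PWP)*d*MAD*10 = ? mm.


SMD = (FC - PWP) * d * MAD * 10
SMD = (0.31 - 0.15) * 89 * 0.38 * 10
SMD = 0.1600 * 89 * 0.38 * 10

54.1120 mm


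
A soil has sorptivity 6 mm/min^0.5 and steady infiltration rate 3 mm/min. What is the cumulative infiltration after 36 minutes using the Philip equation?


F = S*sqrt(t) + A*t
F = 6*sqrt(36) + 3*36
F = 6*6.000000 + 108

144.0000 mm


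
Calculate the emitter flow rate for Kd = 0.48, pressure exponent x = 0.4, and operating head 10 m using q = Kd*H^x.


q = Kd * H^x = 0.48 * 10^0.4 = 0.48 * 2.511886

1.2057 L/h


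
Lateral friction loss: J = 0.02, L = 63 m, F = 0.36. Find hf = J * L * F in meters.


hf = J * L * F = 0.02 * 63 * 0.36 = 0.4536 m

0.4536 m


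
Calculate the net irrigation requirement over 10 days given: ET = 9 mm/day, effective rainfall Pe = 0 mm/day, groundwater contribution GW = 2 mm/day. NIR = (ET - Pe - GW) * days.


Daily deficit = ET - Pe - GW = 9 - 0 - 2 = 7 mm/day
NIR = 7 * 10 = 70 mm

70.0000 mm


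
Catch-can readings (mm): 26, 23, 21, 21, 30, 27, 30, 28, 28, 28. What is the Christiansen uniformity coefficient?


mean = 26.200000 mm
MAD = 2.760000 mm
CU = (1 - 2.760000/26.200000)*100

89.4656 %


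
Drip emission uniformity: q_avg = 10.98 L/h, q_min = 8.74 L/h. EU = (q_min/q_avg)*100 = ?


EU = (q_min/q_avg)*100 = (8.74/10.98)*100 = 79.5993%

79.5993 %


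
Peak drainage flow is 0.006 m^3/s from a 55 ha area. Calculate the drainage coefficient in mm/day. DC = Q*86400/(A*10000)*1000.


DC = Q * 86400 / (A * 10000) * 1000
DC = 0.006 * 86400 / (55 * 10000) * 1000
DC = 518400.0000 / 550000

0.9425 mm/day


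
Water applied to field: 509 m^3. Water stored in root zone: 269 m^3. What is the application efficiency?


Ea = V_root / V_field * 100 = 269 / 509 * 100 = 52.8487%

52.8487 %


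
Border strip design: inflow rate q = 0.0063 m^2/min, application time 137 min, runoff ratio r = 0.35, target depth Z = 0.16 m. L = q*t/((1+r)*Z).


L = q*t/((1+r)*Z)
L = 0.0063*137/((1+0.35)*0.16)
L = 0.8631/0.216

3.9958 m


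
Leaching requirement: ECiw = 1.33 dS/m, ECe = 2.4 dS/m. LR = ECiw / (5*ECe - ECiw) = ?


LR = ECiw / (5*ECe - ECiw)
LR = 1.33 / (5*2.4 - 1.33)
LR = 1.33 / 10.6700

0.1246


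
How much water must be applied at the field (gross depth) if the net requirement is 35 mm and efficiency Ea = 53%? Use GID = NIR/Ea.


Ea = 53% = 0.53
GID = NIR / Ea = 35 / 0.53 = 66.0377 mm

66.0377 mm


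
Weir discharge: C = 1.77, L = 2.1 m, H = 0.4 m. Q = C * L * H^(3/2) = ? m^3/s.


Q = C * L * H^(3/2) = 1.77 * 2.1 * 0.4^1.5 = 1.77 * 2.1 * 0.252982

0.9403 m^3/s


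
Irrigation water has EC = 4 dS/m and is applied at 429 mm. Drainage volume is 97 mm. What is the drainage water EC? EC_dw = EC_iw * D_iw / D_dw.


EC_dw = EC_iw * D_iw / D_dw
EC_dw = 4 * 429 / 97
EC_dw = 1716 / 97

17.6907 dS/m


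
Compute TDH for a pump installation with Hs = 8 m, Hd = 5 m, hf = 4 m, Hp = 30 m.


TDH = Hs + Hd + hf + Hp = 8 + 5 + 4 + 30 = 47

47 m


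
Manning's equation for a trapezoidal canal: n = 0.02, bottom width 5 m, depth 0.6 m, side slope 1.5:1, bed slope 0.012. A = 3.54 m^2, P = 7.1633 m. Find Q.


R = A/P = 3.54/7.1633 = 0.494186
Q = (1/0.02) * 3.54 * 0.494186^(2/3) * 0.012^0.5

12.1197 m^3/s


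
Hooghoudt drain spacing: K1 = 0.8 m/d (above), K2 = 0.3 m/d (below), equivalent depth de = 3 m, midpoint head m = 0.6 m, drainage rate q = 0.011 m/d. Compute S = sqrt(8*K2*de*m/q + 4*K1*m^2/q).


S^2 = 8*K2*de*m/q + 4*K1*m^2/q
S^2 = 8*0.3*3*0.6/0.011 + 4*0.8*0.6^2/0.011
S = sqrt(497.4545)

22.3037 m


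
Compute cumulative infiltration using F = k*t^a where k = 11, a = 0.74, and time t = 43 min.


F = k * t^a = 11 * 43^0.74
F = 11 * 16.172109

177.8932 mm


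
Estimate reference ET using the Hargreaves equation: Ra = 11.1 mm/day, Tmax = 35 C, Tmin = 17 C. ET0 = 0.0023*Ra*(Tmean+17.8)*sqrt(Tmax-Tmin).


Tmean = (Tmax + Tmin)/2 = (35 + 17)/2 = 26.0
ET0 = 0.0023 * 11.1 * (26.0 + 17.8) * sqrt(35 - 17)
ET0 = 0.0023 * 11.1 * 43.8 * 4.242641

4.7442 mm/day


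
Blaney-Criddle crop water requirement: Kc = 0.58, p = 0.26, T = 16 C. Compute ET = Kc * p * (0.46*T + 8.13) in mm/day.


ET = Kc * p * (0.46*T + 8.13)
ET = 0.58 * 0.26 * (0.46*16 + 8.13)
ET = 0.58 * 0.26 * 15.4900

2.3359 mm/day


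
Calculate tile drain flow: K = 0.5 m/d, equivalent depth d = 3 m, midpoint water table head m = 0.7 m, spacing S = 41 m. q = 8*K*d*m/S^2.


q = 8*K*d*m/S^2
q = 8*0.5*3*0.7/41^2
q = 8.4000 / 1681

0.0050 m/d


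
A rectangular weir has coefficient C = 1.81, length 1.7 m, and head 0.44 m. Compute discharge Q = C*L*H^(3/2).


Q = C * L * H^(3/2) = 1.81 * 1.7 * 0.44^1.5 = 1.81 * 1.7 * 0.291863

0.8981 m^3/s


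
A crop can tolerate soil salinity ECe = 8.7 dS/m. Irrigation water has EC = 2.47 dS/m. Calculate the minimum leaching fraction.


LR = ECiw / (5*ECe - ECiw)
LR = 2.47 / (5*8.7 - 2.47)
LR = 2.47 / 41.0300

0.0602


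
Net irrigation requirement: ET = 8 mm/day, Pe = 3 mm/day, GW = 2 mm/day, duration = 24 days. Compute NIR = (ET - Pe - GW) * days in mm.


Daily deficit = ET - Pe - GW = 8 - 3 - 2 = 3 mm/day
NIR = 3 * 24 = 72 mm

72.0000 mm


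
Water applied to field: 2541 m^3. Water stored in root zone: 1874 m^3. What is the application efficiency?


Ea = V_root / V_field * 100 = 1874 / 2541 * 100 = 73.7505%

73.7505 %


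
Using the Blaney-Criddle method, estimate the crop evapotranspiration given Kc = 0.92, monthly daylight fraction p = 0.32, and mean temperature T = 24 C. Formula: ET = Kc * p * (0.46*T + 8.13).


ET = Kc * p * (0.46*T + 8.13)
ET = 0.92 * 0.32 * (0.46*24 + 8.13)
ET = 0.92 * 0.32 * 19.1700

5.6436 mm/day


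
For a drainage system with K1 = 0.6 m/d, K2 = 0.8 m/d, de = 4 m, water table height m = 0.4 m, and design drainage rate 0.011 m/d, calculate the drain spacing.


S^2 = 8*K2*de*m/q + 4*K1*m^2/q
S^2 = 8*0.8*4*0.4/0.011 + 4*0.6*0.4^2/0.011
S = sqrt(965.8182)

31.0776 m


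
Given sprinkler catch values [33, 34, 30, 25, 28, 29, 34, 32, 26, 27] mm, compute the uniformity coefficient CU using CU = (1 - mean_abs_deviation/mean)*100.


mean = 29.800000 mm
MAD = 2.800000 mm
CU = (1 - 2.800000/29.800000)*100

90.6040 %


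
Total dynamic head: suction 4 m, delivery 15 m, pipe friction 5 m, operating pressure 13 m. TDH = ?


TDH = Hs + Hd + hf + Hp = 4 + 15 + 5 + 13 = 37

37 m


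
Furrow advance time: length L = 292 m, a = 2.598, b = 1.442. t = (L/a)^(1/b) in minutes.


t = (L/a)^(1/b)
t = (292/2.598)^(1/1.442)
t = 112.394149^(1/1.442)

26.4334 min


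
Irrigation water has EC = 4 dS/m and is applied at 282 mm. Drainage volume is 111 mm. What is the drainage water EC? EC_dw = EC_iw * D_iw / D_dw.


EC_dw = EC_iw * D_iw / D_dw
EC_dw = 4 * 282 / 111
EC_dw = 1128 / 111

10.1622 dS/m


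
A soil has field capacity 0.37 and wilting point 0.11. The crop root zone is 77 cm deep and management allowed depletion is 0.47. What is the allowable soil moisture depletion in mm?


SMD = (FC - PWP) * d * MAD * 10
SMD = (0.37 - 0.11) * 77 * 0.47 * 10
SMD = 0.2600 * 77 * 0.47 * 10

94.0940 mm


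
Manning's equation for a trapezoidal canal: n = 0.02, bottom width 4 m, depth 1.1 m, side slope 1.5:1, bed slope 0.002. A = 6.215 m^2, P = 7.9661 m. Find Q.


R = A/P = 6.215/7.9661 = 0.780181
Q = (1/0.02) * 6.215 * 0.780181^(2/3) * 0.002^0.5

11.7776 m^3/s


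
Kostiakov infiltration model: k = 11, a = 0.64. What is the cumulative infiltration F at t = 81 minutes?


F = k * t^a = 11 * 81^0.64
F = 11 * 16.650620

183.1568 mm


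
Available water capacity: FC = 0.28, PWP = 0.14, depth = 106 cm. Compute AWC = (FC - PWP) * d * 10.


AWC = (FC - PWP) * d * 10
AWC = (0.28 - 0.14) * 106 * 10
AWC = 0.1400 * 106 * 10

148.4000 mm


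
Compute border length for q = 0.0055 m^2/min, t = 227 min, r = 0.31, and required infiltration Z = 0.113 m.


L = q*t/((1+r)*Z)
L = 0.0055*227/((1+0.31)*0.113)
L = 1.2485/0.14803

8.4341 m


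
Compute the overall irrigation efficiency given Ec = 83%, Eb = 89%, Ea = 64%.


Ec = 0.83, Eb = 0.89, Ea = 0.64
E = 0.83 * 0.89 * 0.64 * 100 = 47.2768%

47.2768 %


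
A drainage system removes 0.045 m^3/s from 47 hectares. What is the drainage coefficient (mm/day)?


DC = Q * 86400 / (A * 10000) * 1000
DC = 0.045 * 86400 / (47 * 10000) * 1000
DC = 3888000.0000 / 470000

8.2723 mm/day


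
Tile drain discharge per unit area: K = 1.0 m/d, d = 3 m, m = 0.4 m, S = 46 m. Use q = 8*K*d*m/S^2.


q = 8*K*d*m/S^2
q = 8*1.0*3*0.4/46^2
q = 9.6000 / 2116

0.0045 m/d


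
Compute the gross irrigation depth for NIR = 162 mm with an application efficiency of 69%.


Ea = 69% = 0.69
GID = NIR / Ea = 162 / 0.69 = 234.7826 mm

234.7826 mm


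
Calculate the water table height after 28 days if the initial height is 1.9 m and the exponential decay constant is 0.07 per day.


m = m0 * exp(-k*t)
m = 1.9 * exp(-0.07 * 28)
m = 1.9 * exp(-1.9600)

0.2676 m


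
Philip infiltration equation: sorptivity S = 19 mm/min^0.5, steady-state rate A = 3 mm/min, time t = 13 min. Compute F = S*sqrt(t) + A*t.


F = S*sqrt(t) + A*t
F = 19*sqrt(13) + 3*13
F = 19*3.605551 + 39

107.5055 mm


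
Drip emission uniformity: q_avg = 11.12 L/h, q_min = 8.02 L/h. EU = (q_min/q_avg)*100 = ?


EU = (q_min/q_avg)*100 = (8.02/11.12)*100 = 72.1223%

72.1223 %


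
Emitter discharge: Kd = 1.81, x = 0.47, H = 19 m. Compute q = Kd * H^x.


q = Kd * H^x = 1.81 * 19^0.47 = 1.81 * 3.990379

7.2226 L/h


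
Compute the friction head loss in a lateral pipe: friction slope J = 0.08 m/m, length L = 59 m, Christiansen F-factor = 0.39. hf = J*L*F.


hf = J * L * F = 0.08 * 59 * 0.39 = 1.8408 m

1.8408 m


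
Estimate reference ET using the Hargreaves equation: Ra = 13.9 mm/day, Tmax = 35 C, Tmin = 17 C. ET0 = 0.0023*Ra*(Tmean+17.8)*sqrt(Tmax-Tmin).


Tmean = (Tmax + Tmin)/2 = (35 + 17)/2 = 26.0
ET0 = 0.0023 * 13.9 * (26.0 + 17.8) * sqrt(35 - 17)
ET0 = 0.0023 * 13.9 * 43.8 * 4.242641

5.9409 mm/day


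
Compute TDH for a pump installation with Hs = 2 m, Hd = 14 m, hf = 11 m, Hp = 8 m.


TDH = Hs + Hd + hf + Hp = 2 + 14 + 11 + 8 = 35

35 m


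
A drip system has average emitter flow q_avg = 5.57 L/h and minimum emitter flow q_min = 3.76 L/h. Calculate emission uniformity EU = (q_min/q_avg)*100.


EU = (q_min/q_avg)*100 = (3.76/5.57)*100 = 67.5045%

67.5045 %


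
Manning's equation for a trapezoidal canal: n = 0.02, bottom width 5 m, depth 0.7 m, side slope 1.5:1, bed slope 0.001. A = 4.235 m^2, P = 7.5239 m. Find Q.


R = A/P = 4.235/7.5239 = 0.562873
Q = (1/0.02) * 4.235 * 0.562873^(2/3) * 0.001^0.5

4.5649 m^3/s


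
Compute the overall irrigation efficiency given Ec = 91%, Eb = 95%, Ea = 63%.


Ec = 0.91, Eb = 0.95, Ea = 0.63
E = 0.91 * 0.95 * 0.63 * 100 = 54.4635%

54.4635 %


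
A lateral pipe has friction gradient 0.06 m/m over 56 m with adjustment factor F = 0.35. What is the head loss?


hf = J * L * F = 0.06 * 56 * 0.35 = 1.1760 m

1.1760 m


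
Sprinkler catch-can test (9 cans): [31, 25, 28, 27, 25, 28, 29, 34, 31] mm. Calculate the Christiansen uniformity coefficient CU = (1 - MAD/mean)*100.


mean = 28.666667 mm
MAD = 2.296296 mm
CU = (1 - 2.296296/28.666667)*100

91.9897 %


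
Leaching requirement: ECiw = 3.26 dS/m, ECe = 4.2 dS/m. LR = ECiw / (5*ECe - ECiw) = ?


LR = ECiw / (5*ECe - ECiw)
LR = 3.26 / (5*4.2 - 3.26)
LR = 3.26 / 17.7400

0.1838


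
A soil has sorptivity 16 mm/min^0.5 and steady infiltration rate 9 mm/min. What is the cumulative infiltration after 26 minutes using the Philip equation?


F = S*sqrt(t) + A*t
F = 16*sqrt(26) + 9*26
F = 16*5.099020 + 234

315.5843 mm


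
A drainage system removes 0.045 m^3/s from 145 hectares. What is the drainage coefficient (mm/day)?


DC = Q * 86400 / (A * 10000) * 1000
DC = 0.045 * 86400 / (145 * 10000) * 1000
DC = 3888000.0000 / 1450000

2.6814 mm/day


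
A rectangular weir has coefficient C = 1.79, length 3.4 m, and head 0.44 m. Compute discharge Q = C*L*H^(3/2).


Q = C * L * H^(3/2) = 1.79 * 3.4 * 0.44^1.5 = 1.79 * 3.4 * 0.291863

1.7763 m^3/s


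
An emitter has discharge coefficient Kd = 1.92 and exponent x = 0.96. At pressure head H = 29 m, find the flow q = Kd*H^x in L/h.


q = Kd * H^x = 1.92 * 29^0.96 = 1.92 * 25.345571

48.6635 L/h


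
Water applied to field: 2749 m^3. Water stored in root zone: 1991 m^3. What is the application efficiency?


Ea = V_root / V_field * 100 = 1991 / 2749 * 100 = 72.4263%

72.4263 %


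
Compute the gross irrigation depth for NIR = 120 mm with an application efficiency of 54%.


Ea = 54% = 0.54
GID = NIR / Ea = 120 / 0.54 = 222.2222 mm

222.2222 mm


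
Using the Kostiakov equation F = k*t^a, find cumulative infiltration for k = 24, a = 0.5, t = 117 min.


F = k * t^a = 24 * 117^0.5
F = 24 * 10.816654

259.5997 mm


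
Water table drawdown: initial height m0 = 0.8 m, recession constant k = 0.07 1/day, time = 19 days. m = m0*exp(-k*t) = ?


m = m0 * exp(-k*t)
m = 0.8 * exp(-0.07 * 19)
m = 0.8 * exp(-1.3300)

0.2116 m


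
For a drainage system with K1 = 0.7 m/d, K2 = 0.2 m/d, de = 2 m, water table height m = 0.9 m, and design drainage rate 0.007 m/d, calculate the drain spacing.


S^2 = 8*K2*de*m/q + 4*K1*m^2/q
S^2 = 8*0.2*2*0.9/0.007 + 4*0.7*0.9^2/0.007
S = sqrt(735.4286)

27.1188 m


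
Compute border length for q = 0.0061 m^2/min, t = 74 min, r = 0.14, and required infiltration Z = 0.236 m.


L = q*t/((1+r)*Z)
L = 0.0061*74/((1+0.14)*0.236)
L = 0.4514/0.26904

1.6778 m


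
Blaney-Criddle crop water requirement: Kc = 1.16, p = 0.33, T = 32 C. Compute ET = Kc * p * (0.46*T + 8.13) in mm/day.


ET = Kc * p * (0.46*T + 8.13)
ET = 1.16 * 0.33 * (0.46*32 + 8.13)
ET = 1.16 * 0.33 * 22.8500

8.7470 mm/day


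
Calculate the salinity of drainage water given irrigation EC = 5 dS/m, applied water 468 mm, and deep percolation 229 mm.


EC_dw = EC_iw * D_iw / D_dw
EC_dw = 5 * 468 / 229
EC_dw = 2340 / 229

10.2183 dS/m


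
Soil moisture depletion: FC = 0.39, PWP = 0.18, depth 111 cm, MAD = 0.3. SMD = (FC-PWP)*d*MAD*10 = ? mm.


SMD = (FC - PWP) * d * MAD * 10
SMD = (0.39 - 0.18) * 111 * 0.3 * 10
SMD = 0.2100 * 111 * 0.3 * 10

69.9300 mm


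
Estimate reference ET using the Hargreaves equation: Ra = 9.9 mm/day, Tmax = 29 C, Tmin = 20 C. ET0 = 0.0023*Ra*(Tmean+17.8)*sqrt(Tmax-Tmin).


Tmean = (Tmax + Tmin)/2 = (29 + 20)/2 = 24.5
ET0 = 0.0023 * 9.9 * (24.5 + 17.8) * sqrt(29 - 20)
ET0 = 0.0023 * 9.9 * 42.3 * 3.000000

2.8895 mm/day


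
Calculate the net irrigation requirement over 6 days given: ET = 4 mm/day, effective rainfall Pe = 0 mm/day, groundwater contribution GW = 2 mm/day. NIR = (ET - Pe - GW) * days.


Daily deficit = ET - Pe - GW = 4 - 0 - 2 = 2 mm/day
NIR = 2 * 6 = 12 mm

12.0000 mm


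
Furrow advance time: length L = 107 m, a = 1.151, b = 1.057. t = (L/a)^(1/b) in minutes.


t = (L/a)^(1/b)
t = (107/1.151)^(1/1.057)
t = 92.962641^(1/1.057)

72.8056 min


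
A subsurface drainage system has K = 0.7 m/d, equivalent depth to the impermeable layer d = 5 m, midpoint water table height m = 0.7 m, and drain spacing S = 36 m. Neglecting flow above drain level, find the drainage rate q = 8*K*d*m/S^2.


q = 8*K*d*m/S^2
q = 8*0.7*5*0.7/36^2
q = 19.6000 / 1296

0.0151 m/d


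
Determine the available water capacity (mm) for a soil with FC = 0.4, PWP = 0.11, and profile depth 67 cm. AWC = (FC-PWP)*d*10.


AWC = (FC - PWP) * d * 10
AWC = (0.4 - 0.11) * 67 * 10
AWC = 0.2900 * 67 * 10

194.3000 mm


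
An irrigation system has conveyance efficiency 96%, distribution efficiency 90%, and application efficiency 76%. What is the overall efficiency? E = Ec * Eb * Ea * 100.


Ec = 0.96, Eb = 0.9, Ea = 0.76
E = 0.96 * 0.9 * 0.76 * 100 = 65.6640%

65.6640 %


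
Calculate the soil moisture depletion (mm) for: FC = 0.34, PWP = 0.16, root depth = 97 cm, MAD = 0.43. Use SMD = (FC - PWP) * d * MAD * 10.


SMD = (FC - PWP) * d * MAD * 10
SMD = (0.34 - 0.16) * 97 * 0.43 * 10
SMD = 0.1800 * 97 * 0.43 * 10

75.0780 mm


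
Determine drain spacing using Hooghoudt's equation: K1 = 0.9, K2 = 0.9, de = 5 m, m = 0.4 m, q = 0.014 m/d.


S^2 = 8*K2*de*m/q + 4*K1*m^2/q
S^2 = 8*0.9*5*0.4/0.014 + 4*0.9*0.4^2/0.014
S = sqrt(1069.7143)

32.7065 m


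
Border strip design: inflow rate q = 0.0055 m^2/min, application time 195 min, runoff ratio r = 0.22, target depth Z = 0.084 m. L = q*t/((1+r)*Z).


L = q*t/((1+r)*Z)
L = 0.0055*195/((1+0.22)*0.084)
L = 1.0725/0.10248

10.4655 m


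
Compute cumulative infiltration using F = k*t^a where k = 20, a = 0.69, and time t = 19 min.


F = k * t^a = 20 * 19^0.69
F = 20 * 7.626758

152.5352 mm


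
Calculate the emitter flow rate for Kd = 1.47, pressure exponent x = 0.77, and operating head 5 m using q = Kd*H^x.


q = Kd * H^x = 1.47 * 5^0.77 = 1.47 * 3.453082

5.0760 L/h


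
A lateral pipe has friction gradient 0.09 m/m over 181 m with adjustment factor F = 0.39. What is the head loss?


hf = J * L * F = 0.09 * 181 * 0.39 = 6.3531 m

6.3531 m


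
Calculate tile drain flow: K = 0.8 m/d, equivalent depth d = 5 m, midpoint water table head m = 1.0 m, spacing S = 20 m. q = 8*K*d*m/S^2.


q = 8*K*d*m/S^2
q = 8*0.8*5*1.0/20^2
q = 32.0000 / 400

0.0800 m/d


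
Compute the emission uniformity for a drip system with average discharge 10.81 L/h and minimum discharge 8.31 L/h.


EU = (q_min/q_avg)*100 = (8.31/10.81)*100 = 76.8733%

76.8733 %


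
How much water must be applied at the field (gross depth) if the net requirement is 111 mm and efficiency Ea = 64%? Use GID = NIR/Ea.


Ea = 64% = 0.64
GID = NIR / Ea = 111 / 0.64 = 173.4375 mm

173.4375 mm


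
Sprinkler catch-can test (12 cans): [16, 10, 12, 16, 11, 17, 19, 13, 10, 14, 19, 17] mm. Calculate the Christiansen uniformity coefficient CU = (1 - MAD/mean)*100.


mean = 14.500000 mm
MAD = 2.833333 mm
CU = (1 - 2.833333/14.500000)*100

80.4598 %


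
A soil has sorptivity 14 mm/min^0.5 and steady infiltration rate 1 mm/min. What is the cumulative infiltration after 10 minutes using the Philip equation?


F = S*sqrt(t) + A*t
F = 14*sqrt(10) + 1*10
F = 14*3.162278 + 10

54.2719 mm


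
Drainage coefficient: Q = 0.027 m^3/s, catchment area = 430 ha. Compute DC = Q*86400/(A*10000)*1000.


DC = Q * 86400 / (A * 10000) * 1000
DC = 0.027 * 86400 / (430 * 10000) * 1000
DC = 2332800.0000 / 4300000

0.5425 mm/day


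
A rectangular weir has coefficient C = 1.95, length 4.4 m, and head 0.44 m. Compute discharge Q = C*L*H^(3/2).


Q = C * L * H^(3/2) = 1.95 * 4.4 * 0.44^1.5 = 1.95 * 4.4 * 0.291863

2.5042 m^3/s


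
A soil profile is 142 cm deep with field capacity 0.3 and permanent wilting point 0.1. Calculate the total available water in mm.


AWC = (FC - PWP) * d * 10
AWC = (0.3 - 0.1) * 142 * 10
AWC = 0.2000 * 142 * 10

284.0000 mm


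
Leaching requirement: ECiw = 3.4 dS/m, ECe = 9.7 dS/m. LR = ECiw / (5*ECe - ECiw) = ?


LR = ECiw / (5*ECe - ECiw)
LR = 3.4 / (5*9.7 - 3.4)
LR = 3.4 / 45.1000

0.0754


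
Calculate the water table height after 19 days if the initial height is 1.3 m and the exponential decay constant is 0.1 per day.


m = m0 * exp(-k*t)
m = 1.3 * exp(-0.1 * 19)
m = 1.3 * exp(-1.9000)

0.1944 m


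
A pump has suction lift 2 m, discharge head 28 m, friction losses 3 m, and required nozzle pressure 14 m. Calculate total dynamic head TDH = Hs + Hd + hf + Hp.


TDH = Hs + Hd + hf + Hp = 2 + 28 + 3 + 14 = 47

47 m


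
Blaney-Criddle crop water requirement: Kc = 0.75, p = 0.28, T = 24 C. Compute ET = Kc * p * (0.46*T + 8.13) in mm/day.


ET = Kc * p * (0.46*T + 8.13)
ET = 0.75 * 0.28 * (0.46*24 + 8.13)
ET = 0.75 * 0.28 * 19.1700

4.0257 mm/day


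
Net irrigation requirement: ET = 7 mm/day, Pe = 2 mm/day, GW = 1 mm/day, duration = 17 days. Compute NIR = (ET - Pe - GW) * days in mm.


Daily deficit = ET - Pe - GW = 7 - 2 - 1 = 4 mm/day
NIR = 4 * 17 = 68 mm

68.0000 mm


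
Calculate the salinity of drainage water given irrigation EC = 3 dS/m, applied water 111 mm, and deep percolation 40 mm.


EC_dw = EC_iw * D_iw / D_dw
EC_dw = 3 * 111 / 40
EC_dw = 333 / 40

8.3250 dS/m


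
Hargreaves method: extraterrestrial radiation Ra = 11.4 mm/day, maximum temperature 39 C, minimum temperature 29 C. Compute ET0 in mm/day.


Tmean = (Tmax + Tmin)/2 = (39 + 29)/2 = 34.0
ET0 = 0.0023 * 11.4 * (34.0 + 17.8) * sqrt(39 - 29)
ET0 = 0.0023 * 11.4 * 51.8 * 3.162278

4.2950 mm/day


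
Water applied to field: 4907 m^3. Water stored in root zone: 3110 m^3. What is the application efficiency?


Ea = V_root / V_field * 100 = 3110 / 4907 * 100 = 63.3788%

63.3788 %


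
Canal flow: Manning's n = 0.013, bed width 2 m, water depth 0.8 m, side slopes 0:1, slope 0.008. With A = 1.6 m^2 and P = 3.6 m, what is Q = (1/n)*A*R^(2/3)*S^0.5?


R = A/P = 1.6/3.6 = 0.444444
Q = (1/0.013) * 1.6 * 0.444444^(2/3) * 0.008^0.5

6.4111 m^3/s


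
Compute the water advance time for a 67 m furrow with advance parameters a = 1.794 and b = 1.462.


t = (L/a)^(1/b)
t = (67/1.794)^(1/1.462)
t = 37.346711^(1/1.462)

11.8963 min


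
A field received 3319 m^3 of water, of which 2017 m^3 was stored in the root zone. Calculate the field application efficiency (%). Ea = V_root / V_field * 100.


Ea = V_root / V_field * 100 = 2017 / 3319 * 100 = 60.7713%

60.7713 %


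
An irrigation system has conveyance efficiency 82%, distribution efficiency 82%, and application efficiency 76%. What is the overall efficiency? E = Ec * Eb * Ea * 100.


Ec = 0.82, Eb = 0.82, Ea = 0.76
E = 0.82 * 0.82 * 0.76 * 100 = 51.1024%

51.1024 %


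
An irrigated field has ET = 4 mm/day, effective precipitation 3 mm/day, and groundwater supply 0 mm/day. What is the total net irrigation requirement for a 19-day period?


Daily deficit = ET - Pe - GW = 4 - 3 - 0 = 1 mm/day
NIR = 1 * 19 = 19 mm

19.0000 mm


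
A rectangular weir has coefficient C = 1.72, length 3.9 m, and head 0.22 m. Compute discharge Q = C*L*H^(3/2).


Q = C * L * H^(3/2) = 1.72 * 3.9 * 0.22^1.5 = 1.72 * 3.9 * 0.103189

0.6922 m^3/s


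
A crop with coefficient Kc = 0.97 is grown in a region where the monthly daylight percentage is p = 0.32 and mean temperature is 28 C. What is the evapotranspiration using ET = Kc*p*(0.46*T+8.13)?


ET = Kc * p * (0.46*T + 8.13)
ET = 0.97 * 0.32 * (0.46*28 + 8.13)
ET = 0.97 * 0.32 * 21.0100

6.5215 mm/day


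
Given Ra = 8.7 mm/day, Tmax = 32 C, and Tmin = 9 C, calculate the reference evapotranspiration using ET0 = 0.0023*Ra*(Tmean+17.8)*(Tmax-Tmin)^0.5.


Tmean = (Tmax + Tmin)/2 = (32 + 9)/2 = 20.5
ET0 = 0.0023 * 8.7 * (20.5 + 17.8) * sqrt(32 - 9)
ET0 = 0.0023 * 8.7 * 38.3 * 4.795832

3.6754 mm/day


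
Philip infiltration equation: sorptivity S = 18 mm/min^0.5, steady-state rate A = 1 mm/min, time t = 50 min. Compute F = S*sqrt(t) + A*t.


F = S*sqrt(t) + A*t
F = 18*sqrt(50) + 1*50
F = 18*7.071068 + 50

177.2792 mm


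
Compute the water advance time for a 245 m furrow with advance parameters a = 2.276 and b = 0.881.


t = (L/a)^(1/b)
t = (245/2.276)^(1/0.881)
t = 107.644991^(1/0.881)

202.5177 min


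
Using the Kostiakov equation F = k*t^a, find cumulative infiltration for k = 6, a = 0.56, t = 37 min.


F = k * t^a = 6 * 37^0.56
F = 6 * 7.554278

45.3257 mm


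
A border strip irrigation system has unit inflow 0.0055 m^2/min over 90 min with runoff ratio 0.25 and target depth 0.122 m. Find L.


L = q*t/((1+r)*Z)
L = 0.0055*90/((1+0.25)*0.122)
L = 0.495/0.1525

3.2459 m


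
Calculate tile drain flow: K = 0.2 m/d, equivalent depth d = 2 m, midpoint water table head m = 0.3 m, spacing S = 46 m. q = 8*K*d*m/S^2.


q = 8*K*d*m/S^2
q = 8*0.2*2*0.3/46^2
q = 0.9600 / 2116

4.5369e-04 m/d


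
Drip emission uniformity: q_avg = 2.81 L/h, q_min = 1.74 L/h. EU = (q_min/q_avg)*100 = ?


EU = (q_min/q_avg)*100 = (1.74/2.81)*100 = 61.9217%

61.9217 %


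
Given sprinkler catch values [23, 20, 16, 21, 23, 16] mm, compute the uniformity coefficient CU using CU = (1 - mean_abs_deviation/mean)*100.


mean = 19.833333 mm
MAD = 2.555556 mm
CU = (1 - 2.555556/19.833333)*100

87.1148 %


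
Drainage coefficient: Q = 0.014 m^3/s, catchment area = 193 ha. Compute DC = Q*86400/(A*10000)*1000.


DC = Q * 86400 / (A * 10000) * 1000
DC = 0.014 * 86400 / (193 * 10000) * 1000
DC = 1209600.0000 / 1930000

0.6267 mm/day


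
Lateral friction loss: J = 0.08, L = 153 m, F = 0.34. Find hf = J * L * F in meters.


hf = J * L * F = 0.08 * 153 * 0.34 = 4.1616 m

4.1616 m


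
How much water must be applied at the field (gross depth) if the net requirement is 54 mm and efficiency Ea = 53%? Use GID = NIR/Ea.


Ea = 53% = 0.53
GID = NIR / Ea = 54 / 0.53 = 101.8868 mm

101.8868 mm


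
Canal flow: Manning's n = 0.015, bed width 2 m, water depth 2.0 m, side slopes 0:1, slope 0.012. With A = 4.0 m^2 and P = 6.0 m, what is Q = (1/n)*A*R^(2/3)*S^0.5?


R = A/P = 4.0/6.0 = 0.666667
Q = (1/0.015) * 4.0 * 0.666667^(2/3) * 0.012^0.5

22.2928 m^3/s


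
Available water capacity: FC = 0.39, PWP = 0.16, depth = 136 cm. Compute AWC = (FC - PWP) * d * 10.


AWC = (FC - PWP) * d * 10
AWC = (0.39 - 0.16) * 136 * 10
AWC = 0.2300 * 136 * 10

312.8000 mm


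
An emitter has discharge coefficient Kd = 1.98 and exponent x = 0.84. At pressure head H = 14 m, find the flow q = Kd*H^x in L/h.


q = Kd * H^x = 1.98 * 14^0.84 = 1.98 * 9.177989

18.1724 L/h


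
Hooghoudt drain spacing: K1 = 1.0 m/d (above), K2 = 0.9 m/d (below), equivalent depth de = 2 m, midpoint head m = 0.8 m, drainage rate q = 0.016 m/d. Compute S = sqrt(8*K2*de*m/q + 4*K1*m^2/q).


S^2 = 8*K2*de*m/q + 4*K1*m^2/q
S^2 = 8*0.9*2*0.8/0.016 + 4*1.0*0.8^2/0.016
S = sqrt(880.0000)

29.6648 m


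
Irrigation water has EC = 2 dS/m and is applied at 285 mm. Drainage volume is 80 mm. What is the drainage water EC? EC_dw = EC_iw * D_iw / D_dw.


EC_dw = EC_iw * D_iw / D_dw
EC_dw = 2 * 285 / 80
EC_dw = 570 / 80

7.1250 dS/m


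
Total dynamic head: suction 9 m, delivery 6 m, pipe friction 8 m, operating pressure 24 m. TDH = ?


TDH = Hs + Hd + hf + Hp = 9 + 6 + 8 + 24 = 47

47 m


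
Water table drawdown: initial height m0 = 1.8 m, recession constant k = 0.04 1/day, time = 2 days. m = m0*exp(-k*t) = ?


m = m0 * exp(-k*t)
m = 1.8 * exp(-0.04 * 2)
m = 1.8 * exp(-0.0800)

1.6616 m


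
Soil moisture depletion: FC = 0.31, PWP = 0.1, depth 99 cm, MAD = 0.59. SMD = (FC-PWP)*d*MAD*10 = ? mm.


SMD = (FC - PWP) * d * MAD * 10
SMD = (0.31 - 0.1) * 99 * 0.59 * 10
SMD = 0.2100 * 99 * 0.59 * 10

122.6610 mm


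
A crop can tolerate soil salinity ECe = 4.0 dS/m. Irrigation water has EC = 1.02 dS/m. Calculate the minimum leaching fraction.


LR = ECiw / (5*ECe - ECiw)
LR = 1.02 / (5*4.0 - 1.02)
LR = 1.02 / 18.9800

0.0537


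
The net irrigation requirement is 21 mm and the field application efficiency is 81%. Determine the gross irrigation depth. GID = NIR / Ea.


Ea = 81% = 0.81
GID = NIR / Ea = 21 / 0.81 = 25.9259 mm

25.9259 mm


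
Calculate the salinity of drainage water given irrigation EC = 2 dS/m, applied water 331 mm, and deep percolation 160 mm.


EC_dw = EC_iw * D_iw / D_dw
EC_dw = 2 * 331 / 160
EC_dw = 662 / 160

4.1375 dS/m


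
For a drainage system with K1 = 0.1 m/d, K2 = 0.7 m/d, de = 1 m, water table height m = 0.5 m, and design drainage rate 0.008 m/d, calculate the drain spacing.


S^2 = 8*K2*de*m/q + 4*K1*m^2/q
S^2 = 8*0.7*1*0.5/0.008 + 4*0.1*0.5^2/0.008
S = sqrt(362.5000)

19.0394 m


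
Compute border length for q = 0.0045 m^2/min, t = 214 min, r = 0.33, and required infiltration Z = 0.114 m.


L = q*t/((1+r)*Z)
L = 0.0045*214/((1+0.33)*0.114)
L = 0.963/0.15162

6.3514 m


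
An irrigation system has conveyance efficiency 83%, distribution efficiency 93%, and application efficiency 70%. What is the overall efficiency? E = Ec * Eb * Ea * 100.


Ec = 0.83, Eb = 0.93, Ea = 0.7
E = 0.83 * 0.93 * 0.7 * 100 = 54.0330%

54.0330 %
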